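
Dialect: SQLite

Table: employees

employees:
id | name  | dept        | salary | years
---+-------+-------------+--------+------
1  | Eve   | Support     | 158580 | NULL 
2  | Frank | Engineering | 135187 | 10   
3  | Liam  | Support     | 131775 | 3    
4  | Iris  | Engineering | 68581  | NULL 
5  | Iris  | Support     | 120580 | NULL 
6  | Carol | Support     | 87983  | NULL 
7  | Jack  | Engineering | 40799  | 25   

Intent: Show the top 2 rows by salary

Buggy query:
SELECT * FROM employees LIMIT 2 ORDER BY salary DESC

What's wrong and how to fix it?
Bug: LIMIT must come after ORDER BY

Fix: Swap the clauses: ORDER BY first, then LIMIT

Corrected query:
SELECT * FROM employees ORDER BY salary DESC LIMIT 2

Result:
id | name  | dept        | salary | years
---+-------+-------------+--------+------
1  | Eve   | Support     | 158580 | NULL 
2  | Frank | Engineering | 135187 | 10   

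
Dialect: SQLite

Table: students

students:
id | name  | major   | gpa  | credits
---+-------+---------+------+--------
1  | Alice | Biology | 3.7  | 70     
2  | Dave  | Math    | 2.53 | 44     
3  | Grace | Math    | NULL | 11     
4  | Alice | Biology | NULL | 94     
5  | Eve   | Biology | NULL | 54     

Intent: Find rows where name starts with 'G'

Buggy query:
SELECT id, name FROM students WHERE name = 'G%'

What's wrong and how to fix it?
Bug: '=' compares the literal string including the % character; pattern matching needs LIKE

Fix: Replace '=' with LIKE so 'G%' is treated as a pattern

Corrected query:
SELECT id, name FROM students WHERE name LIKE 'G%'

Result:
id | name 
---+------
3  | Grace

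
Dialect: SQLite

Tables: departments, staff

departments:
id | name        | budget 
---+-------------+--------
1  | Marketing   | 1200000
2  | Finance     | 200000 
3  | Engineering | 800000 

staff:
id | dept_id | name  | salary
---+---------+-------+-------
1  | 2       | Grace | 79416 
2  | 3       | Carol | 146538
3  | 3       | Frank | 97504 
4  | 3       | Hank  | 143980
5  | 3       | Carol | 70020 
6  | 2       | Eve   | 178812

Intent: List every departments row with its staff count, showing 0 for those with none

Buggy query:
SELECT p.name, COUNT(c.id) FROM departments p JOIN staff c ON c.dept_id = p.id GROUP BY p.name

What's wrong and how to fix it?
Bug: An inner join excludes parents with zero children

Fix: Use LEFT JOIN so parents without children still appear (COUNT(c.id) gives 0)

Corrected query:
SELECT p.name, COUNT(c.id) FROM departments p LEFT JOIN staff c ON c.dept_id = p.id GROUP BY p.name

Result:
name        | COUNT(c.id)
------------+------------
Engineering | 4          
Finance     | 2          
Marketing   | 0          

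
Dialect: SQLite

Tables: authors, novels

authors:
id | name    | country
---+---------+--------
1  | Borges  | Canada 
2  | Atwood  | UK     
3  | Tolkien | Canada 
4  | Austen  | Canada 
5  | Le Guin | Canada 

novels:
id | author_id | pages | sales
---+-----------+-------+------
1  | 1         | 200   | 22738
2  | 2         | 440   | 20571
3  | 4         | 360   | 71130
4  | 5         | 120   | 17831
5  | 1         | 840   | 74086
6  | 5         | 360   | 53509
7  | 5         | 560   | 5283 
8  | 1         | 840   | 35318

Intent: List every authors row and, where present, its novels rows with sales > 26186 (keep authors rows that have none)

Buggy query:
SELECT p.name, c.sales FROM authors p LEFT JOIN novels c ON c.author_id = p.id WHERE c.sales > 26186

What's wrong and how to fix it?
Bug: A WHERE condition on the right-hand table after LEFT JOIN drops unmatched parents

Fix: Put 'c.sales > 26186' in the JOIN's ON clause instead of WHERE

Corrected query:
SELECT p.name, c.sales FROM authors p LEFT JOIN novels c ON c.author_id = p.id AND c.sales > 26186

Result:
name    | sales
--------+------
Borges  | 35318
Borges  | 74086
Atwood  | NULL 
Tolkien | NULL 
Austen  | 71130
Le Guin | 53509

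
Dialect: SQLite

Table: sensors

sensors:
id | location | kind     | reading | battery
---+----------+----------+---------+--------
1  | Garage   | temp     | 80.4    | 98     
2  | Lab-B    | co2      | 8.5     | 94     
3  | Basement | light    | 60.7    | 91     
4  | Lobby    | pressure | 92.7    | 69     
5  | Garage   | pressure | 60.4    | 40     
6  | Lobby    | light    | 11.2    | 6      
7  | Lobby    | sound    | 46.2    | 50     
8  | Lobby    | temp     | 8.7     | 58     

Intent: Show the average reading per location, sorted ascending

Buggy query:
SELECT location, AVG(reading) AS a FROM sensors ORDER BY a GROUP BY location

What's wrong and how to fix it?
Bug: ORDER BY appears before GROUP BY; SQL clause order requires GROUP BY first

Fix: Reorder: SELECT … FROM … GROUP BY … ORDER BY …

Corrected query:
SELECT location, AVG(reading) AS a FROM sensors GROUP BY location ORDER BY a

Result:
location | a   
---------+-----
Lab-B    | 8.5 
Lobby    | 39.7
Basement | 60.7
Garage   | 70.4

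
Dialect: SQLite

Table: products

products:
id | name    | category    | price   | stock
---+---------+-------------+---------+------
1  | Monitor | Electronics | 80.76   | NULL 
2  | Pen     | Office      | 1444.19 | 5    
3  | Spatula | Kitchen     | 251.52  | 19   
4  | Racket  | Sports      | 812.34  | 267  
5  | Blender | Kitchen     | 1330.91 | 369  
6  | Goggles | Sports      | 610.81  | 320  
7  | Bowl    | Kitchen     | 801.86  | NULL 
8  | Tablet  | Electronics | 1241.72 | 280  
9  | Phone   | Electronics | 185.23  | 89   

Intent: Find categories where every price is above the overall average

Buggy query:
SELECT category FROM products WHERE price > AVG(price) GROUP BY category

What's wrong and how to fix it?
Bug: WHERE evaluates per row before aggregation, so AVG() is unavailable

Fix: Use a subquery for AVG and a HAVING MIN(...) filter so the condition holds for every row in the group

Corrected query:
SELECT category FROM products GROUP BY category HAVING MIN(price) > (SELECT AVG(price) FROM products)

Result:
category
--------
Office  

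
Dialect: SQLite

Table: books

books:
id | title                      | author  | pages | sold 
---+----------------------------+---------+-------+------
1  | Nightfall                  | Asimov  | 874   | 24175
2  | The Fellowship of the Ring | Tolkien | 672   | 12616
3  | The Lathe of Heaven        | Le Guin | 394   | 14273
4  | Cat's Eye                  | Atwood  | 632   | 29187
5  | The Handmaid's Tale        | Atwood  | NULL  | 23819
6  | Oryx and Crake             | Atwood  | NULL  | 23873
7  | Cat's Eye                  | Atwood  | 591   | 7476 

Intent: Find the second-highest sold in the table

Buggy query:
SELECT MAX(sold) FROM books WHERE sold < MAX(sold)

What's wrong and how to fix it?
Bug: MAX(sold) on the right of the comparison is an aggregate-in-WHERE error

Fix: Compute the overall MAX in a subquery, then take MAX of rows below it

Corrected query:
SELECT MAX(sold) FROM books WHERE sold < (SELECT MAX(sold) FROM books)

Result:
MAX(sold)
---------
24175    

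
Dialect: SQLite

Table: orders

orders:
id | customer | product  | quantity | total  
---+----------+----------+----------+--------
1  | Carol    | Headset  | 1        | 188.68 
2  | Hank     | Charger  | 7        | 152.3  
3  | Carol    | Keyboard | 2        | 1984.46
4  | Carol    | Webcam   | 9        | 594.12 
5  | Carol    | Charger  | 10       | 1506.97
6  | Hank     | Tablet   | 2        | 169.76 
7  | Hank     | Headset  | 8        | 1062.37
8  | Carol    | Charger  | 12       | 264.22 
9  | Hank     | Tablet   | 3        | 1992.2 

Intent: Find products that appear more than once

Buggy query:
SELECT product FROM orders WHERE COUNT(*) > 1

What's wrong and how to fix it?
Bug: WHERE can't reference COUNT(*); aggregates are computed after WHERE

Fix: Group first, then use HAVING for the count condition

Corrected query:
SELECT product FROM orders GROUP BY product HAVING COUNT(*) > 1

Result:
product
-------
Charger
Headset
Tablet 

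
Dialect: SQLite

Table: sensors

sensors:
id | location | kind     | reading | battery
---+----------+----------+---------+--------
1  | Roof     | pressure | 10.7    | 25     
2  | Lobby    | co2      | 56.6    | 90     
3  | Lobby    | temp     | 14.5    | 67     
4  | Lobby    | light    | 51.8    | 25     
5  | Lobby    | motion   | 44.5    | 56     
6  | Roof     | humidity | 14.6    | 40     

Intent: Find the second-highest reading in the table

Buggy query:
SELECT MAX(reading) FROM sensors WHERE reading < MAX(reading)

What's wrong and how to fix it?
Bug: MAX(reading) on the right of the comparison is an aggregate-in-WHERE error

Fix: Put the inner MAX in a scalar subquery

Corrected query:
SELECT MAX(reading) FROM sensors WHERE reading < (SELECT MAX(reading) FROM sensors)

Result:
MAX(reading)
------------
51.8        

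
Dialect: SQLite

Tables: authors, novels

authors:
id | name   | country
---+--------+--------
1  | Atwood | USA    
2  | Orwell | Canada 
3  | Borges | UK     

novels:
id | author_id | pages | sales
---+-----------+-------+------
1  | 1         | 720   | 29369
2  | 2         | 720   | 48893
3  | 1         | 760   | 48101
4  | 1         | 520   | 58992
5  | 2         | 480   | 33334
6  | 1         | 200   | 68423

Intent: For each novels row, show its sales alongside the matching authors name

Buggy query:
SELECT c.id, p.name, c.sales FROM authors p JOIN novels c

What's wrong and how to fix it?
Bug: JOIN with no ON clause produces a cartesian product; every novels row pairs with every authors row

Fix: Specify the join condition linking the foreign key to the parent id

Corrected query:
SELECT c.id, p.name, c.sales FROM authors p JOIN novels c ON c.author_id = p.id

Result:
id | name   | sales
---+--------+------
1  | Atwood | 29369
2  | Orwell | 48893
3  | Atwood | 48101
4  | Atwood | 58992
5  | Orwell | 33334
6  | Atwood | 68423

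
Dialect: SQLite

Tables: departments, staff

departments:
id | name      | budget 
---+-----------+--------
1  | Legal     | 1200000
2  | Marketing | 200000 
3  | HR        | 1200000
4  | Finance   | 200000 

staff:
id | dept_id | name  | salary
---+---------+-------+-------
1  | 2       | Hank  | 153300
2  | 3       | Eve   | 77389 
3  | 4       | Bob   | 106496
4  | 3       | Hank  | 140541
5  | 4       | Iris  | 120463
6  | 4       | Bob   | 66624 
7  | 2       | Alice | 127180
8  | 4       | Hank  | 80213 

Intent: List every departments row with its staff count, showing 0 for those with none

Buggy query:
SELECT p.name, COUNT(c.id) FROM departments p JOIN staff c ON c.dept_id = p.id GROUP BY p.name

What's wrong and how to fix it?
Bug: An inner join excludes parents with zero children

Fix: Switch to LEFT JOIN to retain unmatched parent rows

Corrected query:
SELECT p.name, COUNT(c.id) FROM departments p LEFT JOIN staff c ON c.dept_id = p.id GROUP BY p.name

Result:
name      | COUNT(c.id)
----------+------------
Finance   | 4          
HR        | 2          
Legal     | 0          
Marketing | 2          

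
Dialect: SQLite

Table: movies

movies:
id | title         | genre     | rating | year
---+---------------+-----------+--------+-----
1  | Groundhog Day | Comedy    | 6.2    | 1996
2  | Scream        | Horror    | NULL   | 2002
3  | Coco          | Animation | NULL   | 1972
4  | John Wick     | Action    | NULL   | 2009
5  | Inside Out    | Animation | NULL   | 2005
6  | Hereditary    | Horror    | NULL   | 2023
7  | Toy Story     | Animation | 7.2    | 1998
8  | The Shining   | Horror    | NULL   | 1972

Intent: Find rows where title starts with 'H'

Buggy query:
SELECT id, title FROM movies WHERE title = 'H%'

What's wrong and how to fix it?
Bug: Wildcards only work with LIKE; '=' treats '%' as a literal character

Fix: Replace '=' with LIKE so 'H%' is treated as a pattern

Corrected query:
SELECT id, title FROM movies WHERE title LIKE 'H%'

Result:
id | title     
---+-----------
6  | Hereditary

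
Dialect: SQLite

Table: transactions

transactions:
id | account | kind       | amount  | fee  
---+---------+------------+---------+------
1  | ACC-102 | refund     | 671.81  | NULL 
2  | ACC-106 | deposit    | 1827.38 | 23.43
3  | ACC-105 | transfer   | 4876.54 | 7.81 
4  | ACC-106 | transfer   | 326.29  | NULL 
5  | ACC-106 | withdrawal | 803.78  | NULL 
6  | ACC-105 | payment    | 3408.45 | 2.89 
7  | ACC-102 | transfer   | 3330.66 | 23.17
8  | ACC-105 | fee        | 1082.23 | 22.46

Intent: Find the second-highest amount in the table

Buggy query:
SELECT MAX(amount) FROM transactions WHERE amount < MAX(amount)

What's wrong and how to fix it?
Bug: The inner MAX is an aggregate inside WHERE, which is not allowed

Fix: Put the inner MAX in a scalar subquery

Corrected query:
SELECT MAX(amount) FROM transactions WHERE amount < (SELECT MAX(amount) FROM transactions)

Result:
MAX(amount)
-----------
3408.45    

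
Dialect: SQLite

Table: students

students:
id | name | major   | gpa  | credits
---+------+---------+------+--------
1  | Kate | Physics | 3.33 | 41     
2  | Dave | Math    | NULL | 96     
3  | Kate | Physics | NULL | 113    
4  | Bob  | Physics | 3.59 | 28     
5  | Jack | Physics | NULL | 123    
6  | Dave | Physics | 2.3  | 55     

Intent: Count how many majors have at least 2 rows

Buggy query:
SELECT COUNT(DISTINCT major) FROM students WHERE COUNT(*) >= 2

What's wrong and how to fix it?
Bug: WHERE filters individual rows, not groups, so a group-level COUNT is invalid there

Fix: Use a subquery that GROUPs and filters with HAVING, then count its rows

Corrected query:
SELECT COUNT(*) FROM (SELECT major FROM students GROUP BY major HAVING COUNT(*) >= 2)

Result:
COUNT(*)
--------
1       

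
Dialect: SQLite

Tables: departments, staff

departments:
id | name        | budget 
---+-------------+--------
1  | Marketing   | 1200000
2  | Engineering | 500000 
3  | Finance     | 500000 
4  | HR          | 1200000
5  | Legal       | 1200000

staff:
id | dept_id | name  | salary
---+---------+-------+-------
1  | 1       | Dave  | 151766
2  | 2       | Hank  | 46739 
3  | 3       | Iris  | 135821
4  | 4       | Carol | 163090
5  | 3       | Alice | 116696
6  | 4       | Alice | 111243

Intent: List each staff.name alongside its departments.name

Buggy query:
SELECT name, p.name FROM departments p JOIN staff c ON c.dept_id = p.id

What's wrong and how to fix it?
Bug: Both tables have a 'name' column; the unqualified reference is ambiguous

Fix: Qualify the column with its table alias (c.name)

Corrected query:
SELECT c.name, p.name FROM departments p JOIN staff c ON c.dept_id = p.id

Result:
name  | name       
------+------------
Dave  | Marketing  
Hank  | Engineering
Iris  | Finance    
Carol | HR         
Alice | Finance    
Alice | HR         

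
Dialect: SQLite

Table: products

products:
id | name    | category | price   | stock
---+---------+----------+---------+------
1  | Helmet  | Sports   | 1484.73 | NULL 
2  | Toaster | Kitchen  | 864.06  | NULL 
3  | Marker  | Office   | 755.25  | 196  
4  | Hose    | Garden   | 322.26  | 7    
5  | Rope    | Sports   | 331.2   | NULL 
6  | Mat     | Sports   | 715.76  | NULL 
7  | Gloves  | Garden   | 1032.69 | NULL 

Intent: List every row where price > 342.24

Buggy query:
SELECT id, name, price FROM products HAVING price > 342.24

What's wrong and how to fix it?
Bug: HAVING filters the output of aggregation, but this query has no GROUP BY and no aggregate functions, so SQLite rejects it (HAVING clause on a non-aggregate query); the condition here is per row

Fix: Use WHERE for row-level filtering

Corrected query:
SELECT id, name, price FROM products WHERE price > 342.24

Result:
id | name    | price  
---+---------+--------
1  | Helmet  | 1484.73
2  | Toaster | 864.06 
3  | Marker  | 755.25 
6  | Mat     | 715.76 
7  | Gloves  | 1032.69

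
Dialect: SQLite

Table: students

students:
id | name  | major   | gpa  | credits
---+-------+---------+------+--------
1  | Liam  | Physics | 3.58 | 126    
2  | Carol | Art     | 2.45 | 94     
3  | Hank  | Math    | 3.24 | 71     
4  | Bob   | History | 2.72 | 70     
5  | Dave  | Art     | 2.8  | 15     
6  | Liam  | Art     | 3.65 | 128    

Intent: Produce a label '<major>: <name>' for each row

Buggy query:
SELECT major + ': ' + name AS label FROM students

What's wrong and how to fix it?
Bug: SQLite uses || for string concatenation; + coerces text to numbers (yielding 0)

Fix: Use the || operator for string concatenation

Corrected query:
SELECT major || ': ' || name AS label FROM students

Result:
label        
-------------
Physics: Liam
Art: Carol   
Math: Hank   
History: Bob 
Art: Dave    
Art: Liam    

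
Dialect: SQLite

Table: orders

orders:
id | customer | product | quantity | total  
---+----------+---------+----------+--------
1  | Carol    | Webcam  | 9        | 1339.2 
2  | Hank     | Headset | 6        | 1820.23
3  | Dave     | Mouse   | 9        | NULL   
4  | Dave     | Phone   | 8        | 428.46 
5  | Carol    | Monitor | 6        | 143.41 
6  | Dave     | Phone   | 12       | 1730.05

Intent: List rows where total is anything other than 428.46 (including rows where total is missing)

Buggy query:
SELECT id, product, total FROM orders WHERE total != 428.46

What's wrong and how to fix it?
Bug: Inequality against NULL is unknown, not true; rows with NULL are dropped

Fix: Handle NULL separately with IS NULL alongside the inequality

Corrected query:
SELECT id, product, total FROM orders WHERE total != 428.46 OR total IS NULL

Result:
id | product | total  
---+---------+--------
1  | Webcam  | 1339.2 
2  | Headset | 1820.23
3  | Mouse   | NULL   
5  | Monitor | 143.41 
6  | Phone   | 1730.05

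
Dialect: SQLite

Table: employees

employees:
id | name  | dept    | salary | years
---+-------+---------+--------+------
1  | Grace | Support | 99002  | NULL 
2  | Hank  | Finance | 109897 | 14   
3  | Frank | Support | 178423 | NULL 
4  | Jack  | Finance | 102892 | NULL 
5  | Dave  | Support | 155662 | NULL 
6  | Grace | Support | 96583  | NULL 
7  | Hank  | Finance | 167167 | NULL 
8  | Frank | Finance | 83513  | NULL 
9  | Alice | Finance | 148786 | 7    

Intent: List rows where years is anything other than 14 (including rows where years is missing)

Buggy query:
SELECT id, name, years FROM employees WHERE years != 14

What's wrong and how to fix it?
Bug: Inequality against NULL is unknown, not true; rows with NULL are dropped

Fix: Add an explicit OR years IS NULL to include the missing-value rows

Corrected query:
SELECT id, name, years FROM employees WHERE years != 14 OR years IS NULL

Result:
id | name  | years
---+-------+------
1  | Grace | NULL 
3  | Frank | NULL 
4  | Jack  | NULL 
5  | Dave  | NULL 
6  | Grace | NULL 
7  | Hank  | NULL 
8  | Frank | NULL 
9  | Alice | 7    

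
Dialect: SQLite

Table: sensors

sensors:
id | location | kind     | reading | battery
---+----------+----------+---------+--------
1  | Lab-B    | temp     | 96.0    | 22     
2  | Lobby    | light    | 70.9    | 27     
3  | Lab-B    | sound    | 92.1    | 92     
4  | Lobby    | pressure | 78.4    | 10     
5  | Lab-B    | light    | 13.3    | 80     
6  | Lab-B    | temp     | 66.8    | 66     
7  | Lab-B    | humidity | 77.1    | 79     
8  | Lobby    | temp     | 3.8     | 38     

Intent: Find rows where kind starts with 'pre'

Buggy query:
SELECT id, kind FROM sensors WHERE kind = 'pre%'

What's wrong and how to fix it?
Bug: '=' compares the literal string including the % character; pattern matching needs LIKE

Fix: Use LIKE for wildcard pattern matching

Corrected query:
SELECT id, kind FROM sensors WHERE kind LIKE 'pre%'

Result:
id | kind    
---+---------
4  | pressure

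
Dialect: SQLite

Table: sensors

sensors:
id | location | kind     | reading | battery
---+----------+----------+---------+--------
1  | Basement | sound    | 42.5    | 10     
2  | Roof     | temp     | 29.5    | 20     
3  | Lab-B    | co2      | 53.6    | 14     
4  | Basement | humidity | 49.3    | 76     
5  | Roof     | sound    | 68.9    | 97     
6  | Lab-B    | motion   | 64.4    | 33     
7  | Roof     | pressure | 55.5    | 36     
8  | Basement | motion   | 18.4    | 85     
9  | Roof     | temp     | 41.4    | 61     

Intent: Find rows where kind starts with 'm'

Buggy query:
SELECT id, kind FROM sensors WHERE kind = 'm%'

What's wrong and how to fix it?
Bug: Wildcards only work with LIKE; '=' treats '%' as a literal character

Fix: Replace '=' with LIKE so 'm%' is treated as a pattern

Corrected query:
SELECT id, kind FROM sensors WHERE kind LIKE 'm%'

Result:
id | kind  
---+-------
6  | motion
8  | motion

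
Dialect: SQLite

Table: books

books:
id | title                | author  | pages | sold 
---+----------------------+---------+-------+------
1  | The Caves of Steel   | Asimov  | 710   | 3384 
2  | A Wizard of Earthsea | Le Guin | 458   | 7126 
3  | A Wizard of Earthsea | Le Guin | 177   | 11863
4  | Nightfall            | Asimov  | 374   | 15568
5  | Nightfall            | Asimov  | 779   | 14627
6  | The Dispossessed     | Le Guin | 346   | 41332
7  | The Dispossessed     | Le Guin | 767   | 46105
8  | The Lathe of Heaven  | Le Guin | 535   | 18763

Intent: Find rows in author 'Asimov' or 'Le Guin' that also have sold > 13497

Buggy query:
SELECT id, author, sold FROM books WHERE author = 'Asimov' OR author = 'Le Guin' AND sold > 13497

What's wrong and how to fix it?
Bug: Without parentheses, AND is evaluated before OR, so the sold filter only applies to the 'Le Guin' branch

Fix: Add parentheses around the OR so the AND applies to both alternatives

Corrected query:
SELECT id, author, sold FROM books WHERE (author = 'Asimov' OR author = 'Le Guin') AND sold > 13497

Result:
id | author  | sold 
---+---------+------
4  | Asimov  | 15568
5  | Asimov  | 14627
6  | Le Guin | 41332
7  | Le Guin | 46105
8  | Le Guin | 18763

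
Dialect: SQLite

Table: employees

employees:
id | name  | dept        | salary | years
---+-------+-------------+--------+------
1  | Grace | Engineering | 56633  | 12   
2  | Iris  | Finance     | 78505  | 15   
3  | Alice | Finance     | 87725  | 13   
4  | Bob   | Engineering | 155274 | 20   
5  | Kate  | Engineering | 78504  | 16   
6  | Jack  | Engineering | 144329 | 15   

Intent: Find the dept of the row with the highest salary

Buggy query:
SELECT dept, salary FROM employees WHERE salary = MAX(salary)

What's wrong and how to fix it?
Bug: MAX(salary) is an aggregate and cannot be used directly in WHERE

Fix: Use a subquery: WHERE salary = (SELECT MAX(salary) FROM employees)

Corrected query:
SELECT dept, salary FROM employees WHERE salary = (SELECT MAX(salary) FROM employees)

Result:
dept        | salary
------------+-------
Engineering | 155274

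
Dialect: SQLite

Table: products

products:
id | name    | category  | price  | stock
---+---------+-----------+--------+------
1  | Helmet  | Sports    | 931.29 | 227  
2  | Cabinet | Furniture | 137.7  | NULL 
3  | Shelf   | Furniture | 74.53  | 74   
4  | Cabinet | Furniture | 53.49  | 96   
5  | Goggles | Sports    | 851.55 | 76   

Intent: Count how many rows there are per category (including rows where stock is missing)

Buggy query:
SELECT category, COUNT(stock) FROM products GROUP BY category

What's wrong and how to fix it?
Bug: COUNT(column) counts non-NULL values only; rows with NULL stock aren't counted

Fix: Replace COUNT(stock) with COUNT(*)

Corrected query:
SELECT category, COUNT(*) FROM products GROUP BY category

Result:
category  | COUNT(*)
----------+---------
Furniture | 3       
Sports    | 2       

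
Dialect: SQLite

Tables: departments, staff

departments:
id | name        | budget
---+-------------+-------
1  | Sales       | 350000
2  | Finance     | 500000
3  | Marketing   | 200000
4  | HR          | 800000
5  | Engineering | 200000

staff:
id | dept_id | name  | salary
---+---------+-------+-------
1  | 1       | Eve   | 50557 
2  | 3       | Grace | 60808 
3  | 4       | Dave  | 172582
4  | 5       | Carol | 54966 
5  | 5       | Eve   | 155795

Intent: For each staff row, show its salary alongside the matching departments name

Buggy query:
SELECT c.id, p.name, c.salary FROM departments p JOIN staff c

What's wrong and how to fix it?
Bug: Missing join condition: each staff row is matched to all departments rows instead of just its own

Fix: Specify the join condition linking the foreign key to the parent id

Corrected query:
SELECT c.id, p.name, c.salary FROM departments p JOIN staff c ON c.dept_id = p.id

Result:
id | name        | salary
---+-------------+-------
1  | Sales       | 50557 
2  | Marketing   | 60808 
3  | HR          | 172582
4  | Engineering | 54966 
5  | Engineering | 155795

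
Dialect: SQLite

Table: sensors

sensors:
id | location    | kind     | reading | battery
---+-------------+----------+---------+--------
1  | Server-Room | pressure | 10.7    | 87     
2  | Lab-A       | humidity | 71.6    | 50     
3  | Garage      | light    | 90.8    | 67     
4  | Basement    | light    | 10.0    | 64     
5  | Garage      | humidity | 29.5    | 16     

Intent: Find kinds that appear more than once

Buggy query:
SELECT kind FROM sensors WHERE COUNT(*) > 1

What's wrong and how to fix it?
Bug: WHERE can't reference COUNT(*); aggregates are computed after WHERE

Fix: Group first, then use HAVING for the count condition

Corrected query:
SELECT kind FROM sensors GROUP BY kind HAVING COUNT(*) > 1

Result:
kind    
--------
humidity
light   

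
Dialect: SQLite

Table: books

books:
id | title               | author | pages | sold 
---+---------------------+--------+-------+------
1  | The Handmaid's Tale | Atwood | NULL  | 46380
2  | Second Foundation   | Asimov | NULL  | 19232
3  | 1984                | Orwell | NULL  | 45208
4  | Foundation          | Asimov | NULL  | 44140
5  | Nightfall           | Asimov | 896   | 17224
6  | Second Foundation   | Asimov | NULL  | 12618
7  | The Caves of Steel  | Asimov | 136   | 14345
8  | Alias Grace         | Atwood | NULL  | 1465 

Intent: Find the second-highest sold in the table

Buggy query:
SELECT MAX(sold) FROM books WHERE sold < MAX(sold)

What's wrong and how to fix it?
Bug: The inner MAX is an aggregate inside WHERE, which is not allowed

Fix: Put the inner MAX in a scalar subquery

Corrected query:
SELECT MAX(sold) FROM books WHERE sold < (SELECT MAX(sold) FROM books)

Result:
MAX(sold)
---------
45208    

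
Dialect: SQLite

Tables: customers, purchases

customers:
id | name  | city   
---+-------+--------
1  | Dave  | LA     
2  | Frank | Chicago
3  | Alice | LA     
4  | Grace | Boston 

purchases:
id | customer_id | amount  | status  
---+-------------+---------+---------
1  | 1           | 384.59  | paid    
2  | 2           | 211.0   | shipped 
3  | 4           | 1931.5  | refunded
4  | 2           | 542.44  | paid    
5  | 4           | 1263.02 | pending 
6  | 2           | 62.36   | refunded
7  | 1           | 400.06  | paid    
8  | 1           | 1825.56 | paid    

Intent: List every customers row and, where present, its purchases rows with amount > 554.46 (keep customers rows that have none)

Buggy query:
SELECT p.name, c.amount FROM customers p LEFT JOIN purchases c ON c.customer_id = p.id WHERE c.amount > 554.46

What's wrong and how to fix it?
Bug: A WHERE condition on the right-hand table after LEFT JOIN drops unmatched parents

Fix: Move the right-table condition into the ON clause so unmatched parents are kept

Corrected query:
SELECT p.name, c.amount FROM customers p LEFT JOIN purchases c ON c.customer_id = p.id AND c.amount > 554.46

Result:
name  | amount 
------+--------
Dave  | 1825.56
Frank | NULL   
Alice | NULL   
Grace | 1263.02
Grace | 1931.5 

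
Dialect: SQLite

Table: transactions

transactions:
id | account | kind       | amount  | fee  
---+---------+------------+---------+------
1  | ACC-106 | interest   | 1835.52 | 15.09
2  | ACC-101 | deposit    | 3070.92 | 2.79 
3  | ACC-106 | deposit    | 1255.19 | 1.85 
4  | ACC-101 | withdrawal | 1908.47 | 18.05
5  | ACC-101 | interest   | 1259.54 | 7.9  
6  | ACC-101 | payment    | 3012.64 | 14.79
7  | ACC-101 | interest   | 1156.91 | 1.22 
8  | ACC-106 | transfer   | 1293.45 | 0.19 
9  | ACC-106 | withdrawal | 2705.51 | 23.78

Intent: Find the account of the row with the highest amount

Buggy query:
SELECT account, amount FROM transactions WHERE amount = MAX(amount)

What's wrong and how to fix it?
Bug: MAX(amount) is an aggregate and cannot be used directly in WHERE

Fix: Use a subquery: WHERE amount = (SELECT MAX(amount) FROM transactions)

Corrected query:
SELECT account, amount FROM transactions WHERE amount = (SELECT MAX(amount) FROM transactions)

Result:
account | amount 
--------+--------
ACC-101 | 3070.92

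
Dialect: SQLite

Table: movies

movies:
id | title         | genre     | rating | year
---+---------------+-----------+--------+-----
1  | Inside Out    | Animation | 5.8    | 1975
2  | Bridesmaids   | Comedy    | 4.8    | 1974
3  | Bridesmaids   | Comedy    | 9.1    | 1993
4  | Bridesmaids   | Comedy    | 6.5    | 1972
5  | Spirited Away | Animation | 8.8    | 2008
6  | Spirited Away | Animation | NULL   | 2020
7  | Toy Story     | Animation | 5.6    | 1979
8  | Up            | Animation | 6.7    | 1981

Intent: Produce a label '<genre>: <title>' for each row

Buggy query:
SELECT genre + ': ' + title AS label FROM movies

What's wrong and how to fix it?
Bug: SQLite uses || for string concatenation; + coerces text to numbers (yielding 0)

Fix: Use the || operator for string concatenation

Corrected query:
SELECT genre || ': ' || title AS label FROM movies

Result:
label                   
------------------------
Animation: Inside Out   
Comedy: Bridesmaids     
Comedy: Bridesmaids     
Comedy: Bridesmaids     
Animation: Spirited Away
Animation: Spirited Away
Animation: Toy Story    
Animation: Up           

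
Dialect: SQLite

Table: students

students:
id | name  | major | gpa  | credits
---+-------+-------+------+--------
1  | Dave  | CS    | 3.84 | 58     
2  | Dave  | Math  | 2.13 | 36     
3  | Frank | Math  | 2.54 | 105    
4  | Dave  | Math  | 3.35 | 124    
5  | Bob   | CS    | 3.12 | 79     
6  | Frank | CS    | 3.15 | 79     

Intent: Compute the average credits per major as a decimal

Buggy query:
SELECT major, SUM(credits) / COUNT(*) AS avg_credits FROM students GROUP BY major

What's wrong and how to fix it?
Bug: Both operands are integers, so '/' performs integer division and truncates

Fix: Multiply by 1.0 (or CAST to REAL) to force floating-point division

Corrected query:
SELECT major, SUM(credits) * 1.0 / COUNT(*) AS avg_credits FROM students GROUP BY major

Result:
major | avg_credits
------+------------
CS    | 72         
Math  | 88.333333  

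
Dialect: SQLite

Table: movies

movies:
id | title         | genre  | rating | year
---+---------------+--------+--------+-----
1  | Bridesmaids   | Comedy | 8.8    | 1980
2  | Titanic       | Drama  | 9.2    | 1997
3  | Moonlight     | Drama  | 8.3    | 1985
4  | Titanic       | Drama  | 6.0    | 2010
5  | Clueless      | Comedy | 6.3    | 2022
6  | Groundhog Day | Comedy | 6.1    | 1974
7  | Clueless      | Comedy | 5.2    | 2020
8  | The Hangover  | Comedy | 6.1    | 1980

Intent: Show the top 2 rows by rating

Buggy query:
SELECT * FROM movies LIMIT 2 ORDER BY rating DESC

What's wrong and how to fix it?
Bug: ORDER BY cannot follow LIMIT; LIMIT is the final clause

Fix: Swap the clauses: ORDER BY first, then LIMIT

Corrected query:
SELECT * FROM movies ORDER BY rating DESC LIMIT 2

Result:
id | title       | genre  | rating | year
---+-------------+--------+--------+-----
2  | Titanic     | Drama  | 9.2    | 1997
1  | Bridesmaids | Comedy | 8.8    | 1980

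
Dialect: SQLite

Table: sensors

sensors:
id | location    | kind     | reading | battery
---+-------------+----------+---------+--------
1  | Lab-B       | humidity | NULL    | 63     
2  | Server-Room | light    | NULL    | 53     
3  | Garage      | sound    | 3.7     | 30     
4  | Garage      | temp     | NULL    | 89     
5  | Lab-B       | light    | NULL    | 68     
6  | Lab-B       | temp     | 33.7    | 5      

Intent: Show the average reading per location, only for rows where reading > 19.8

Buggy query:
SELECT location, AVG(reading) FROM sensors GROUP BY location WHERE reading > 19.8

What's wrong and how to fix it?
Bug: WHERE cannot follow GROUP BY

Fix: Place WHERE between FROM and GROUP BY

Corrected query:
SELECT location, AVG(reading) FROM sensors WHERE reading > 19.8 GROUP BY location

Result:
location | AVG(reading)
---------+-------------
Lab-B    | 33.7        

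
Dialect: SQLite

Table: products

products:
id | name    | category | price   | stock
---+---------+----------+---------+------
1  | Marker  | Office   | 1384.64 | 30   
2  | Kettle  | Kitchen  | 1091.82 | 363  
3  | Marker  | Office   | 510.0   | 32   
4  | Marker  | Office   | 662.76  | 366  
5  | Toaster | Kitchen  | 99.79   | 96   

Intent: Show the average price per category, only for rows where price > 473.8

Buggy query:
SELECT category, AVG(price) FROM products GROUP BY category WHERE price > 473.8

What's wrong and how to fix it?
Bug: Row-level WHERE must come before GROUP BY in the clause order

Fix: Place WHERE between FROM and GROUP BY

Corrected query:
SELECT category, AVG(price) FROM products WHERE price > 473.8 GROUP BY category

Result:
category | AVG(price)
---------+-----------
Kitchen  | 1091.82   
Office   | 852.466667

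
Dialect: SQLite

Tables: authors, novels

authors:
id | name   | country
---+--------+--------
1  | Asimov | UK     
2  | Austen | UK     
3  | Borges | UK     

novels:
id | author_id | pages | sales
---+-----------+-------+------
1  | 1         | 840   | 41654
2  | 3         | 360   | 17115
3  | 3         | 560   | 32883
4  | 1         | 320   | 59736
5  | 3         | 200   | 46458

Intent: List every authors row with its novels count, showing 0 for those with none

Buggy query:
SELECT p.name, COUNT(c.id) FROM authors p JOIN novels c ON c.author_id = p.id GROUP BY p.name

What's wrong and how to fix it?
Bug: INNER JOIN drops authors rows that have no matching novels rows

Fix: Use LEFT JOIN so parents without children still appear (COUNT(c.id) gives 0)

Corrected query:
SELECT p.name, COUNT(c.id) FROM authors p LEFT JOIN novels c ON c.author_id = p.id GROUP BY p.name

Result:
name   | COUNT(c.id)
-------+------------
Asimov | 2          
Austen | 0          
Borges | 3          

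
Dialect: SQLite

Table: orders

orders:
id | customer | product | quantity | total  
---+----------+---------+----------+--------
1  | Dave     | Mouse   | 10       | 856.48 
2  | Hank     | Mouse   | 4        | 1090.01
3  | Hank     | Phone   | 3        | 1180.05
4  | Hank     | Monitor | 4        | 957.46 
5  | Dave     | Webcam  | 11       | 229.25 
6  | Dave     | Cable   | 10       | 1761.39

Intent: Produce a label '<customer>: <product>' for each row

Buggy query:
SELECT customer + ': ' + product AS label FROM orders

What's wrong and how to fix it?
Bug: '+' is numeric addition; on text columns SQLite converts them to 0 instead of concatenating

Fix: Use the || operator for string concatenation

Corrected query:
SELECT customer || ': ' || product AS label FROM orders

Result:
label        
-------------
Dave: Mouse  
Hank: Mouse  
Hank: Phone  
Hank: Monitor
Dave: Webcam 
Dave: Cable  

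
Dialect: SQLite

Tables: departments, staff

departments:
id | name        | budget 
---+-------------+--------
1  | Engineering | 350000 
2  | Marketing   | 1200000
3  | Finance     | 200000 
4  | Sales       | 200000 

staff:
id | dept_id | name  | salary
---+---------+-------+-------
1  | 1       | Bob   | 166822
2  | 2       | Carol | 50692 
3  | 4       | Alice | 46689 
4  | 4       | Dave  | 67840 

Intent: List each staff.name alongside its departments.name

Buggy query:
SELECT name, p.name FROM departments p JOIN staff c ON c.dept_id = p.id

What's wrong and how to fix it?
Bug: Both tables have a 'name' column; the unqualified reference is ambiguous

Fix: Qualify the column with its table alias (c.name)

Corrected query:
SELECT c.name, p.name FROM departments p JOIN staff c ON c.dept_id = p.id

Result:
name  | name       
------+------------
Bob   | Engineering
Carol | Marketing  
Alice | Sales      
Dave  | Sales      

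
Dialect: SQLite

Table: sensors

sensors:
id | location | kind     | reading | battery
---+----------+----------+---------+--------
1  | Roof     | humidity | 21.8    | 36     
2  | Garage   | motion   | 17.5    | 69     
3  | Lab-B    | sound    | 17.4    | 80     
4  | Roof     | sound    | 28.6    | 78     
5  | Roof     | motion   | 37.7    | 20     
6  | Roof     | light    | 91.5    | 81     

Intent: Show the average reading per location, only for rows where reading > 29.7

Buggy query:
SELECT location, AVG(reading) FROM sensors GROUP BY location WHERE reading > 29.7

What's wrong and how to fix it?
Bug: Row-level WHERE must come before GROUP BY in the clause order

Fix: Move the WHERE clause before GROUP BY

Corrected query:
SELECT location, AVG(reading) FROM sensors WHERE reading > 29.7 GROUP BY location

Result:
location | AVG(reading)
---------+-------------
Roof     | 64.6        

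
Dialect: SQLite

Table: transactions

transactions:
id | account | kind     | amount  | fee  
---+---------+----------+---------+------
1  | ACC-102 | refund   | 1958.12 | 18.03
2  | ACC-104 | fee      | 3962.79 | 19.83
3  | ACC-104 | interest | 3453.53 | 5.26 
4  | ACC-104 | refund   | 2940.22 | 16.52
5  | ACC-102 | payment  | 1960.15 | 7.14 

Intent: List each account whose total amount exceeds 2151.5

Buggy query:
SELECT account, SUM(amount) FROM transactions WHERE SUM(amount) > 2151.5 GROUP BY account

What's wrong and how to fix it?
Bug: SUM(amount) is an aggregate, but WHERE filters rows before aggregation

Fix: Use HAVING (which filters groups after aggregation) instead of WHERE

Corrected query:
SELECT account, SUM(amount) FROM transactions GROUP BY account HAVING SUM(amount) > 2151.5

Result:
account | SUM(amount)
--------+------------
ACC-102 | 3918.27    
ACC-104 | 10356.54   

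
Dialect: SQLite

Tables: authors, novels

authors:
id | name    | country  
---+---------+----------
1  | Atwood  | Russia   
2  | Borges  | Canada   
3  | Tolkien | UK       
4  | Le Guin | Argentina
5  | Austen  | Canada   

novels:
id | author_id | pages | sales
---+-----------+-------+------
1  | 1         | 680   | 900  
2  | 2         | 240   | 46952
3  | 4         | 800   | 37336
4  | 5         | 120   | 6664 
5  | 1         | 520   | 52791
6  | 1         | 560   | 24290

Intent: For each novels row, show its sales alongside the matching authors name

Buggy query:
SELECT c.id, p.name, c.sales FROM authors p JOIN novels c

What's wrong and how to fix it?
Bug: JOIN with no ON clause produces a cartesian product; every novels row pairs with every authors row

Fix: Add ON c.author_id = p.id to the JOIN

Corrected query:
SELECT c.id, p.name, c.sales FROM authors p JOIN novels c ON c.author_id = p.id

Result:
id | name    | sales
---+---------+------
1  | Atwood  | 900  
2  | Borges  | 46952
3  | Le Guin | 37336
4  | Austen  | 6664 
5  | Atwood  | 52791
6  | Atwood  | 24290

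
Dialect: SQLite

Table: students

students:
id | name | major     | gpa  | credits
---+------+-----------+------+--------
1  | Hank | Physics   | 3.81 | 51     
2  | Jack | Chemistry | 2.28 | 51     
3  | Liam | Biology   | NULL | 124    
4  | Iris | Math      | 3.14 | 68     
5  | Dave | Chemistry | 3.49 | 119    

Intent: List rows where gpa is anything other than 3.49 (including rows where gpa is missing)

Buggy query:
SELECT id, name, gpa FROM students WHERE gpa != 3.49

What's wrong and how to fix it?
Bug: Inequality against NULL is unknown, not true; rows with NULL are dropped

Fix: Add an explicit OR gpa IS NULL to include the missing-value rows

Corrected query:
SELECT id, name, gpa FROM students WHERE gpa != 3.49 OR gpa IS NULL

Result:
id | name | gpa 
---+------+-----
1  | Hank | 3.81
2  | Jack | 2.28
3  | Liam | NULL
4  | Iris | 3.14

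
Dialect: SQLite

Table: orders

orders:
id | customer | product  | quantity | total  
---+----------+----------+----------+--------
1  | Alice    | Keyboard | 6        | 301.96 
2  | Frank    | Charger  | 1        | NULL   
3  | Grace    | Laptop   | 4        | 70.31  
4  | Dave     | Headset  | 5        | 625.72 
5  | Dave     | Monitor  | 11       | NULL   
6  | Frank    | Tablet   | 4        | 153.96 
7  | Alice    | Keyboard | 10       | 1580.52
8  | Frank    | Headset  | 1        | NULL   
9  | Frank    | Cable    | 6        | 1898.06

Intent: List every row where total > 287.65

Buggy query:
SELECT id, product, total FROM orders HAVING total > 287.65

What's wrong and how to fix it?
Bug: This is a non-aggregate query (no GROUP BY, no aggregates), so in SQLite the HAVING clause is invalid here; a row-level condition belongs in WHERE

Fix: Replace HAVING with WHERE since the condition applies to individual rows

Corrected query:
SELECT id, product, total FROM orders WHERE total > 287.65

Result:
id | product  | total  
---+----------+--------
1  | Keyboard | 301.96 
4  | Headset  | 625.72 
7  | Keyboard | 1580.52
9  | Cable    | 1898.06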